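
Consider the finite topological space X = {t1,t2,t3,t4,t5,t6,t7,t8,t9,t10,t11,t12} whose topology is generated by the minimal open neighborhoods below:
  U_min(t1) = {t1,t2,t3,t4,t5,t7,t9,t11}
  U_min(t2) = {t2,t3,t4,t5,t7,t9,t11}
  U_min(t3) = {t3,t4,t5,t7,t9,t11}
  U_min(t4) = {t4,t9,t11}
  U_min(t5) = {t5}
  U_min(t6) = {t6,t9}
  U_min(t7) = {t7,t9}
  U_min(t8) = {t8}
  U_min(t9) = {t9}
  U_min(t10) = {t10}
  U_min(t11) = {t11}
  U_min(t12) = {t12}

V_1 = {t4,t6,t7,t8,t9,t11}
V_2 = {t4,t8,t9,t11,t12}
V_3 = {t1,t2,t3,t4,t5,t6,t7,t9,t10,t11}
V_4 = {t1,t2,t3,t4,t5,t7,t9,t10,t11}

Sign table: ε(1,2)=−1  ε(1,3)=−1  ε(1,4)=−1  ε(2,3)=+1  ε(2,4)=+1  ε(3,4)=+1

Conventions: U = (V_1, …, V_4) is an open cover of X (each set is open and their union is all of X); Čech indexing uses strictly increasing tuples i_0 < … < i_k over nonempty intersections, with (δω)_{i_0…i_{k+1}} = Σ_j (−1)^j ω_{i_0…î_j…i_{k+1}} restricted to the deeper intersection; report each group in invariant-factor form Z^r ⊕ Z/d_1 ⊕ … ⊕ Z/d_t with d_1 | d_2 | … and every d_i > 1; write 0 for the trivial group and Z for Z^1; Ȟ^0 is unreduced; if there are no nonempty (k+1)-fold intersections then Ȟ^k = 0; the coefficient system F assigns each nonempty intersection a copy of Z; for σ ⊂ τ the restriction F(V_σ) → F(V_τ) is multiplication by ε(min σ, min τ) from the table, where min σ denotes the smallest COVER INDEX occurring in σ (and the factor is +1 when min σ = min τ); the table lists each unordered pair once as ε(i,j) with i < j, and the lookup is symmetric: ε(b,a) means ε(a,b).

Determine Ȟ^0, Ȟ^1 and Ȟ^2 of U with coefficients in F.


Ȟ^0 = Z; Ȟ^1 = 0; Ȟ^2 = 0

intersection data:
  V12={t4,t8,t9,t11} V13={t4,t6,t7,t9,t11} V14={t4,t7,t9,t11} V23={t4,t9,t11} V24={t4,t9,t11} V34={t1,t2,t3,t4,t5,t7,t9,t10,t11}
  V123={t4,t9,t11} V124={t4,t9,t11} V134={t4,t7,t9,t11} V234={t4,t9,t11}
  V1234={t4,t9,t11}
C dims 4,6,4,1; δ0: rk 3, SNF 1^3; δ1: rk 3, SNF 1^3; δ2: rk 1, SNF 1^1
Ȟ^0 = (4 − 3) − 0 = 1, so Ȟ^0 ≅ Z
Ȟ^1 = (6 − 3) − 3 = 0, so Ȟ^1 ≅ 0
Ȟ^2 = (4 − 1) − 3 = 0, so Ȟ^2 ≅ 0


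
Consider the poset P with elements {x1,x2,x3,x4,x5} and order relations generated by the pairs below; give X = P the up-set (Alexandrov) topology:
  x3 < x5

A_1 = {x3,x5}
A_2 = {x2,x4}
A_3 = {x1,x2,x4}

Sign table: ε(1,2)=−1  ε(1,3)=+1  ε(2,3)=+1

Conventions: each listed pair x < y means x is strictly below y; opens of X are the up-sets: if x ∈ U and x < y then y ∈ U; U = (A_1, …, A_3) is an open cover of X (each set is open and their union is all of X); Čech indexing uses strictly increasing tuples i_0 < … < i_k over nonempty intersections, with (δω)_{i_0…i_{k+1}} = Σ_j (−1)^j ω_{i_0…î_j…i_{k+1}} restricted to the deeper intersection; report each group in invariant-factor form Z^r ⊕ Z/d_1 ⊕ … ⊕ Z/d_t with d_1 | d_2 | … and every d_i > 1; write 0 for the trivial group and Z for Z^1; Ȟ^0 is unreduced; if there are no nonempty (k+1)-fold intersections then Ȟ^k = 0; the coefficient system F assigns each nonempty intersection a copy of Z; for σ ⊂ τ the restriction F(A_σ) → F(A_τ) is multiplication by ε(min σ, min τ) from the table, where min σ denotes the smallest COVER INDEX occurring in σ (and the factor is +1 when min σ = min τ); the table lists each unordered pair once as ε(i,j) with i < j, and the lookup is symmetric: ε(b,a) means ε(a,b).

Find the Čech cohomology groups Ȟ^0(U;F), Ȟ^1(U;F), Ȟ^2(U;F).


nerve simplices:
  A23={x2,x4}
C dims 3,1; δ0: rk 1, SNF 1^1
degree 0: 3−1−0 = 2 → Ȟ^0 ≅ Z^2
degree 1: 1−0−1 = 0 → Ȟ^1 ≅ 0
degree 2: 0−0−0 = 0 → Ȟ^2 ≅ 0

Ȟ^0 = Z^2; Ȟ^1 = 0; Ȟ^2 = 0


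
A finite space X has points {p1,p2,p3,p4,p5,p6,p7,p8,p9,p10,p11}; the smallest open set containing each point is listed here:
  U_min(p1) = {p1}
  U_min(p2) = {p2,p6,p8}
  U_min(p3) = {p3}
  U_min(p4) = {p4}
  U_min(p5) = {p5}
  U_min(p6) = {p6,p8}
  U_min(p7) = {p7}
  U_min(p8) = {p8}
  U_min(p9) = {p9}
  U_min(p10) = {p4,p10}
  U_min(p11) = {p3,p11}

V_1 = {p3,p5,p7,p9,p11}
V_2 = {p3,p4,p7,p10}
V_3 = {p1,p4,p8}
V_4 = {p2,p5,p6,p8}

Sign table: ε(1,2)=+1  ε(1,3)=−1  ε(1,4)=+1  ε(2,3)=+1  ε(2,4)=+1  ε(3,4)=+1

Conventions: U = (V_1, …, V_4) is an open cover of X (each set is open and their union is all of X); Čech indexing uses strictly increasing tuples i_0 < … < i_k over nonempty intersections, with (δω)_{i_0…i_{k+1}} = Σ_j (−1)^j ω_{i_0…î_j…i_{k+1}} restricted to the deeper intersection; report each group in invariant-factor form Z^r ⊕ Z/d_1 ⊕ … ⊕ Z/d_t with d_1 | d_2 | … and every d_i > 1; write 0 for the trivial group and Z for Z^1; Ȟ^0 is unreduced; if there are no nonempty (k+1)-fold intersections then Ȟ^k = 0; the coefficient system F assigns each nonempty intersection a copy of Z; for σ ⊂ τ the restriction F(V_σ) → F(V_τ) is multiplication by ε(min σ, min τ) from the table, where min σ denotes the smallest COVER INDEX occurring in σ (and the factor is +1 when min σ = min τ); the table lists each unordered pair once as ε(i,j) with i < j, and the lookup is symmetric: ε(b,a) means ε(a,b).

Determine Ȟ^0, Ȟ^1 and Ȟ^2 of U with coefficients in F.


nonempty overlaps:
  V12={p3,p7} V14={p5} V23={p4} V34={p8}
C dims 4,4; δ0: rk 3, SNF 1^3
degree 0: 4−3−0 = 1 → Ȟ^0 ≅ Z
degree 1: 4−0−3 = 1 → Ȟ^1 ≅ Z
degree 2: 0−0−0 = 0 → Ȟ^2 ≅ 0

Ȟ^0 ≅ Z,  Ȟ^1 ≅ Z,  Ȟ^2 ≅ 0


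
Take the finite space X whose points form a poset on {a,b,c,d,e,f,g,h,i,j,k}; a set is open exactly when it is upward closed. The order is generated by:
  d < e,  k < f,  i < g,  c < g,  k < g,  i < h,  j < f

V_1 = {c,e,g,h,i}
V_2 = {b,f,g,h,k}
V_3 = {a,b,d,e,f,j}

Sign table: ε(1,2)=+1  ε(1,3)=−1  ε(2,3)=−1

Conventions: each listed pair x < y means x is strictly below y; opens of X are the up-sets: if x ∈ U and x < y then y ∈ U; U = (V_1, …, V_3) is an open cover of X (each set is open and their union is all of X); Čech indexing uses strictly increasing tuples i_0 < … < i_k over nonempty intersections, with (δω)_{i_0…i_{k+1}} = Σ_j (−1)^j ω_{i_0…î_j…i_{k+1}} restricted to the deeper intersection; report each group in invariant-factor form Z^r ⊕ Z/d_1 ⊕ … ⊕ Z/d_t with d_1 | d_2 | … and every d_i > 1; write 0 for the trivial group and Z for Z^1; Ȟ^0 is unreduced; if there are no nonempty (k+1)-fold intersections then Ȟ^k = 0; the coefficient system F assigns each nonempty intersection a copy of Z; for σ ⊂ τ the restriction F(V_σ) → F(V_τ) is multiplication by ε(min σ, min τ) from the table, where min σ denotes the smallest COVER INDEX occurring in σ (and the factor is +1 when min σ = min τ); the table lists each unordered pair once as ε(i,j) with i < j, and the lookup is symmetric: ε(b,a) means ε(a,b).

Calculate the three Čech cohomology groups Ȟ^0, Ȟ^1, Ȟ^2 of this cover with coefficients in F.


nonempty intersections:
  V12={g,h} V13={e} V23={b,f}
C dims 3,3; δ0: rk 2, SNF 1^2
Ȟ^0: (3−2)−0=1 ⇒ Z
Ȟ^1: (3−0)−2=1 ⇒ Z
Ȟ^2: (0−0)−0=0 ⇒ 0

Ȟ^0(U;F) ≅ Z; Ȟ^1(U;F) ≅ Z; Ȟ^2(U;F) ≅ 0


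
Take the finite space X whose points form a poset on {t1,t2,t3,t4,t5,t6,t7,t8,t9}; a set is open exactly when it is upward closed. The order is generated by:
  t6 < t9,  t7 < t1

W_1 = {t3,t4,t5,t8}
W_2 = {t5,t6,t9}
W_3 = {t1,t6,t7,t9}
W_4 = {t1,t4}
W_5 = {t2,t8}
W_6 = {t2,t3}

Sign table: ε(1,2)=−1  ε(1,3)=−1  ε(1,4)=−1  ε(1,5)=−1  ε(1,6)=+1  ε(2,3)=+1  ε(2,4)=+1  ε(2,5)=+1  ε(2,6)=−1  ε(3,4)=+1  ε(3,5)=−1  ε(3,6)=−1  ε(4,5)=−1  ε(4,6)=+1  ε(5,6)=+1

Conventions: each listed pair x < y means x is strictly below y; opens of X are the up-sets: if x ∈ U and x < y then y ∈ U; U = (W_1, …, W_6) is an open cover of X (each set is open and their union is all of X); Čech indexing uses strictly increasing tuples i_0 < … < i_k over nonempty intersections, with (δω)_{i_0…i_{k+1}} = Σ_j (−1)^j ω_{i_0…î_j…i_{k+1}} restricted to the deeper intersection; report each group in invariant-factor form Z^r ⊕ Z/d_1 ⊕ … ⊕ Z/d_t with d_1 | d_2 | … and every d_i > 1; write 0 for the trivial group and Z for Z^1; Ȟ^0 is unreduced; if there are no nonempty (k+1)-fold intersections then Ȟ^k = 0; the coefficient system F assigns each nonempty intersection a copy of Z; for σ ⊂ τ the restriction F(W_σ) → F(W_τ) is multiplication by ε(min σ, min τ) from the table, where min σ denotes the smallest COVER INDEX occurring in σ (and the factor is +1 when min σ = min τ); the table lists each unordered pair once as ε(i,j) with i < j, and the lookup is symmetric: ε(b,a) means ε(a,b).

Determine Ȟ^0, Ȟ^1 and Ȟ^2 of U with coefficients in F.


Ȟ^0 = 0, Ȟ^1 = Z ⊕ Z/2 and Ȟ^2 = 0

nonempty intersections:
  W12={t5} W14={t4} W15={t8} W16={t3} W23={t6,t9} W34={t1} W56={t2}
C dims 6,7; δ0: rk 6, SNF 1^5·2
Ȟ^0: (6−6)−0=0 ⇒ 0
Ȟ^1: (7−0)−6=1 plus torsion [2] ⇒ Z ⊕ Z/2
Ȟ^2: (0−0)−0=0 ⇒ 0


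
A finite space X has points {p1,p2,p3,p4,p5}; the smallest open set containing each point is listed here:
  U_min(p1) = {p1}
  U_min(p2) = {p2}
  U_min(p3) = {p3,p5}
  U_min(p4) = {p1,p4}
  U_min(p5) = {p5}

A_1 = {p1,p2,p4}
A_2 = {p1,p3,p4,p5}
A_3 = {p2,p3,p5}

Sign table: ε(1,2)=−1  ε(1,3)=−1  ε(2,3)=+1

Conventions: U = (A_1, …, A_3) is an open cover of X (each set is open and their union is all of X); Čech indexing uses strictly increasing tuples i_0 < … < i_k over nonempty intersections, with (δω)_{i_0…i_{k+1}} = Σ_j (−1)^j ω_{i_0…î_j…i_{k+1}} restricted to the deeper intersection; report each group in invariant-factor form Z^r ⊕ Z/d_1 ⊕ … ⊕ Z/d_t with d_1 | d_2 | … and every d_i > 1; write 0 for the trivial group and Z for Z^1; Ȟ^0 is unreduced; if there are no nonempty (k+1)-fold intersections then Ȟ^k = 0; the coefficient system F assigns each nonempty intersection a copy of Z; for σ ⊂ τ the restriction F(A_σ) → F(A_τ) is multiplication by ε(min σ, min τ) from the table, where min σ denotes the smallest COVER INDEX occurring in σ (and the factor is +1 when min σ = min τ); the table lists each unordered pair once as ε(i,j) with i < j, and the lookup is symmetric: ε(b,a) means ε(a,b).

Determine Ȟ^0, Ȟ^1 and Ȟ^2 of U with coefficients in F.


Ȟ^0 = Z; Ȟ^1 = Z; Ȟ^2 = 0

intersection data:
  A12={p1,p4} A13={p2} A23={p3,p5}
C dims 3,3; δ0: rk 2, SNF 1^2
Ȟ^0 = (3 − 2) − 0 = 1, so Ȟ^0 ≅ Z
Ȟ^1 = (3 − 0) − 2 = 1, so Ȟ^1 ≅ Z
Ȟ^2 = (0 − 0) − 0 = 0, so Ȟ^2 ≅ 0


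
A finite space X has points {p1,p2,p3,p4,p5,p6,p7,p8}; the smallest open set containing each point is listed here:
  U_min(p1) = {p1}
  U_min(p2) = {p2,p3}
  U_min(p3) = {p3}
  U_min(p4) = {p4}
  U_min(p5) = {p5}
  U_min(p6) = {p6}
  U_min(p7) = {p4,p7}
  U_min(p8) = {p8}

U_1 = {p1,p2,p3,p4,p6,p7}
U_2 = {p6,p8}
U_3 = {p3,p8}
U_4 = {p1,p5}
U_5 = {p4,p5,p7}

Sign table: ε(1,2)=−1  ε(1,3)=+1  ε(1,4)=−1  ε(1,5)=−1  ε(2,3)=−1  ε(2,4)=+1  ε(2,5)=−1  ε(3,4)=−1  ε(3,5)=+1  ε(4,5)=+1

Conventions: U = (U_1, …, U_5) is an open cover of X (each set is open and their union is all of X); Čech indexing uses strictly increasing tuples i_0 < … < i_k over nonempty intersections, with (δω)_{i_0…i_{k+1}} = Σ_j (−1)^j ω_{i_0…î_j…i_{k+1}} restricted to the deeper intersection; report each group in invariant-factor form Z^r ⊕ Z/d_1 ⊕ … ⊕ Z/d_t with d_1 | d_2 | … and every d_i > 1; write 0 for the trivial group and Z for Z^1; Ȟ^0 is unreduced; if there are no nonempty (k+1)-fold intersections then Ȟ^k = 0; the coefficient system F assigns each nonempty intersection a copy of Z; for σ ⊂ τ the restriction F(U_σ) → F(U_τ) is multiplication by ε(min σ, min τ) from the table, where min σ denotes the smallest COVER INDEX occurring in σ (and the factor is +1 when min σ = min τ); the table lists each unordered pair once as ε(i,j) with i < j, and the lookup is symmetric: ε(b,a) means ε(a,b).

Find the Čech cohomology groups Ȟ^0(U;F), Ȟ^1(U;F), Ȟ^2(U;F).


cover nerve:
  U12={p6} U13={p3} U14={p1} U15={p4,p7} U23={p8} U45={p5}
C dims 5,6; δ0: rk 4, SNF 1^4
Ȟ^0: (5−4)−0=1 ⇒ Z
Ȟ^1: (6−0)−4=2 ⇒ Z^2
Ȟ^2: (0−0)−0=0 ⇒ 0

Ȟ^0(U;F) ≅ Z, Ȟ^1(U;F) ≅ Z^2 and Ȟ^2(U;F) ≅ 0


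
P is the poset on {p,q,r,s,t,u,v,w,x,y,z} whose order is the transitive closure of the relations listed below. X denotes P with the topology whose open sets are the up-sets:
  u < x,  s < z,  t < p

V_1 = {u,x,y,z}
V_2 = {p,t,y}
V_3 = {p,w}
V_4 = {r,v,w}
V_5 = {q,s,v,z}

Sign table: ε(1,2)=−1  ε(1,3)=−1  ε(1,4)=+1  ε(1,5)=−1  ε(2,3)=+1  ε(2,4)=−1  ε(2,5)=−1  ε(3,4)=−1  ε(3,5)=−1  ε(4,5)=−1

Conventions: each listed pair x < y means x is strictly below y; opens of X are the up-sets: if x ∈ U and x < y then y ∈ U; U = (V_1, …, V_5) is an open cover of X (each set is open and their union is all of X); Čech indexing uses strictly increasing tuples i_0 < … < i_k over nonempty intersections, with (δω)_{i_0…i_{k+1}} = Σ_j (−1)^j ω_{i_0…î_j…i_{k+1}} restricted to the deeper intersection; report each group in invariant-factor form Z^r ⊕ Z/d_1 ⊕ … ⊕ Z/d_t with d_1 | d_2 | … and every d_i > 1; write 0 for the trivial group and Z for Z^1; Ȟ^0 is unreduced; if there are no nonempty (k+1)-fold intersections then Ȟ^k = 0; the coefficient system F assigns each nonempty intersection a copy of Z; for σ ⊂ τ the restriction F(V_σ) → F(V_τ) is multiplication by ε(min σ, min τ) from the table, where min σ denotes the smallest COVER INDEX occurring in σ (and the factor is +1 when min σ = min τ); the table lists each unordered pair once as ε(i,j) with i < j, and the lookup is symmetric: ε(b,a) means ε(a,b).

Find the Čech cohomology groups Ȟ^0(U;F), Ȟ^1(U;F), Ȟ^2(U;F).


nonempty intersections:
  V12={y} V15={z} V23={p} V34={w} V45={v}
C dims 5,5; δ0: rk 4, SNF 1^4
Ȟ^0: (5−4)−0=1 ⇒ Z
Ȟ^1: (5−0)−4=1 ⇒ Z
Ȟ^2: (0−0)−0=0 ⇒ 0

Ȟ^0 ≅ Z, Ȟ^1 ≅ Z and Ȟ^2 ≅ 0


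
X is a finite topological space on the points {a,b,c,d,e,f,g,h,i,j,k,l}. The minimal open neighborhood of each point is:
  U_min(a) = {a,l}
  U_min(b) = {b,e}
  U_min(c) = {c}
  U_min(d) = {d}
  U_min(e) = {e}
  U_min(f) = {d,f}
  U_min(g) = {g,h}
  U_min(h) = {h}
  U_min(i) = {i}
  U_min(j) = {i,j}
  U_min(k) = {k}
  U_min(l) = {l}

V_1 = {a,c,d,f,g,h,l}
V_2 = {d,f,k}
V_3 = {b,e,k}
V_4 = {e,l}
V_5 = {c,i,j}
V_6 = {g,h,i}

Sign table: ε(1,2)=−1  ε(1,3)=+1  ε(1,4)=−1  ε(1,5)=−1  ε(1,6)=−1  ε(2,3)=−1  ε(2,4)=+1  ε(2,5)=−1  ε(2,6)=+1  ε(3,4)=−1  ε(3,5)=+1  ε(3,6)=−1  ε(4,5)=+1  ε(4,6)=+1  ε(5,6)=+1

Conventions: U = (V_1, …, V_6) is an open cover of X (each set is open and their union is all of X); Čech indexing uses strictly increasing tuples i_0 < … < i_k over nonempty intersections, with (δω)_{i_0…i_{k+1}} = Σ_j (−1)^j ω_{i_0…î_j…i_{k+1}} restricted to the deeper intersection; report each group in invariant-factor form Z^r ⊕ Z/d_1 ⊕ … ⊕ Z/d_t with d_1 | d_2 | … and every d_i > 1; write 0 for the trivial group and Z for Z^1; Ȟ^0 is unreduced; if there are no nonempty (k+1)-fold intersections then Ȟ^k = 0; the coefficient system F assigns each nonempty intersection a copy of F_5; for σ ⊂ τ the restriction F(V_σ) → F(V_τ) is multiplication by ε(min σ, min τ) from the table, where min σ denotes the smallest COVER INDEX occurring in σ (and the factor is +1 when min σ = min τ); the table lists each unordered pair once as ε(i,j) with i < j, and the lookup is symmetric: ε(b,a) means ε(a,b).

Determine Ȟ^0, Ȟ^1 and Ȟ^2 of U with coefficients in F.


intersection data:
  V12={d,f} V14={l} V15={c} V16={g,h} V23={k} V34={e} V56={i}
C dims 6,7; δ0: rk_F5 5
Ȟ^0 = (6 − 5) − 0 = 1, so Ȟ^0 ≅ Z/5
Ȟ^1 = (7 − 0) − 5 = 2, so Ȟ^1 ≅ Z/5 ⊕ Z/5
Ȟ^2 = (0 − 0) − 0 = 0, so Ȟ^2 ≅ 0

Ȟ^0 = Z/5, Ȟ^1 = Z/5 ⊕ Z/5 and Ȟ^2 = 0


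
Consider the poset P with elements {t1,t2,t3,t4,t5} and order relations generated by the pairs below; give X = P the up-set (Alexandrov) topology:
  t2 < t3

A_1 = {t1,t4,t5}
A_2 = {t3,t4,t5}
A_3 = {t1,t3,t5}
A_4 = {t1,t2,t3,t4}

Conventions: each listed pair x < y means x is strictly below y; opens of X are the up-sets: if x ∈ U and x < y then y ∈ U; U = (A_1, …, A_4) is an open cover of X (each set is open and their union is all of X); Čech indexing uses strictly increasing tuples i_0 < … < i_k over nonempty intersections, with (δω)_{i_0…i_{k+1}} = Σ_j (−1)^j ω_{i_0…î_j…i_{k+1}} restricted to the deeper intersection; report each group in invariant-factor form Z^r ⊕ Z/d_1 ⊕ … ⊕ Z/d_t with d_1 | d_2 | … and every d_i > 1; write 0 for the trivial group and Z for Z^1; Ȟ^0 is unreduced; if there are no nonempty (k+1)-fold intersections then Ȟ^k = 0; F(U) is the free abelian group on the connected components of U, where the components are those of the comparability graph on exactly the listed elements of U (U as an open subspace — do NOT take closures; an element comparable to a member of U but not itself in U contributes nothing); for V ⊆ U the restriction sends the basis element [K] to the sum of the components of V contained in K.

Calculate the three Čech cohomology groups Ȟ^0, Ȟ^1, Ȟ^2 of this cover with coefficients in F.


Ȟ^0 ≅ Z^4, Ȟ^1 ≅ 0, Ȟ^2 ≅ 0

nerve simplices:
  A12={t4,t5} A13={t1,t5} A14={t1,t4} A23={t3,t5} A24={t3,t4} A34={t1,t3}
  A123={t5} A124={t4} A134={t1} A234={t3}
components per intersection:
  A1: {t1} {t4} {t5}
  A2: {t3} {t4} {t5}
  A3: {t1} {t3} {t5}
  A4: {t1} {t2,t3} {t4}
  A12: {t4} {t5}
  A13: {t1} {t5}
  A14: {t1} {t4}
  A23: {t3} {t5}
  A24: {t3} {t4}
  A34: {t1} {t3}
  A123: {t5}
  A124: {t4}
  A134: {t1}
  A234: {t3}
C dims 12,12,4; δ0: rk 8, SNF 1^8; δ1: rk 4, SNF 1^4
degree 0: 12−8−0 = 4 → Ȟ^0 ≅ Z^4
degree 1: 12−4−8 = 0 → Ȟ^1 ≅ 0
degree 2: 4−0−4 = 0 → Ȟ^2 ≅ 0


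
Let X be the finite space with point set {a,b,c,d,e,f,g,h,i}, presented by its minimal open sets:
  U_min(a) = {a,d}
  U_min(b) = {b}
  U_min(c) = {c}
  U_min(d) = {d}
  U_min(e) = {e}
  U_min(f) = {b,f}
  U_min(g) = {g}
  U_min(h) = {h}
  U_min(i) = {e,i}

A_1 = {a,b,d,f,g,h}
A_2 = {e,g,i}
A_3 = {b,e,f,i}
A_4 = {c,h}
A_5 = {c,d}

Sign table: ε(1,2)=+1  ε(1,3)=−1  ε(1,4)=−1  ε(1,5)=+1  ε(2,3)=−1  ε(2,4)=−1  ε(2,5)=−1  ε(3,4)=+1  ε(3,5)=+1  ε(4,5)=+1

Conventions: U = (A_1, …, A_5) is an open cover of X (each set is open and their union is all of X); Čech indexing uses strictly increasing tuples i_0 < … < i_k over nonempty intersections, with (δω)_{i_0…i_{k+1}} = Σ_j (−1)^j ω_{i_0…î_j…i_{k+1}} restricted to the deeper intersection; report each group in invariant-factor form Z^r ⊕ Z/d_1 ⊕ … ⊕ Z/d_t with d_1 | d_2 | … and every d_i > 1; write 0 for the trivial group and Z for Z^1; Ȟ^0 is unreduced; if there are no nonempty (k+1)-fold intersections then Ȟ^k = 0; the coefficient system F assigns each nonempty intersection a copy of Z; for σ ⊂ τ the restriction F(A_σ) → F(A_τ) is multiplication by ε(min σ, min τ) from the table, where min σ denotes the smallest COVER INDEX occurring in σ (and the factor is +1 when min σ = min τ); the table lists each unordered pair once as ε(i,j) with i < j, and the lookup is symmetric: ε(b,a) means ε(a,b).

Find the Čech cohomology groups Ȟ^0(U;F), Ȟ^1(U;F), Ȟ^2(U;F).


intersection data:
  A12={g} A13={b,f} A14={h} A15={d} A23={e,i} A45={c}
C dims 5,6; δ0: rk 5, SNF 1^4·2
Ȟ^0 = (5 − 5) − 0 = 0, so Ȟ^0 ≅ 0
Ȟ^1 = (6 − 0) − 5 = 1 plus torsion [2], so Ȟ^1 ≅ Z ⊕ Z/2
Ȟ^2 = (0 − 0) − 0 = 0, so Ȟ^2 ≅ 0

Ȟ^0 = 0, Ȟ^1 = Z ⊕ Z/2, Ȟ^2 = 0


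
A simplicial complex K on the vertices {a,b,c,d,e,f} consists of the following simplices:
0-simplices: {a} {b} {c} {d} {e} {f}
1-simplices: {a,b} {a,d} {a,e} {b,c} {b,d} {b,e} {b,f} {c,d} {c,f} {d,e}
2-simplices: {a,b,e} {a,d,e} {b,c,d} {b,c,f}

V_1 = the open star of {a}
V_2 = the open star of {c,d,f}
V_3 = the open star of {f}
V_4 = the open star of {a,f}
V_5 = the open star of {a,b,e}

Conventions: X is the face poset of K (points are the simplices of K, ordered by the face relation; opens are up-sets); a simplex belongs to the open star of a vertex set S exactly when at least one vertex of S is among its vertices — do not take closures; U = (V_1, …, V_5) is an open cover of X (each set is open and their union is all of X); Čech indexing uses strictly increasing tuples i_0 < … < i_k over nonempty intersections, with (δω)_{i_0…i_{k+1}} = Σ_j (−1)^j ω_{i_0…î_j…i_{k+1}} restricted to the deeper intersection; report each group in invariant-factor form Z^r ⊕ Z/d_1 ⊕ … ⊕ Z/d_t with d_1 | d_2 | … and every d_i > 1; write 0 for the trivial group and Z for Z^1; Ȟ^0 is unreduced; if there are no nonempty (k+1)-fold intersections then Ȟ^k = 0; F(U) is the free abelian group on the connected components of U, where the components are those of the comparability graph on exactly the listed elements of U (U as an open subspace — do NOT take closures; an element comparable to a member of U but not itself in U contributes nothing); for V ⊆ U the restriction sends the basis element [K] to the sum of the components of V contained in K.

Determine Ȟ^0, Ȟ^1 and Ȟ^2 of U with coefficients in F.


Ȟ^0 ≅ Z, Ȟ^1 ≅ Z, Ȟ^2 ≅ 0

nonempty overlaps:
  V1={{a},{a,b},{a,d},{a,e},{a,b,e},{a,d,e}} V2={{c},{d},{f},{a,d},{b,c},{b,d},{b,f},{c,d},{c,f},{d,e},{a,d,e},{b,c,d},{b,c,f}} V3={{f},{b,f},{c,f},{b,c,f}} V4={{a},{f},{a,b},{a,d},{a,e},{b,f},{c,f},{a,b,e},{a,d,e},{b,c,f}} V5={{a},{b},{e},{a,b},{a,d},{a,e},{b,c},{b,d},{b,e},{b,f},{d,e},{a,b,e},{a,d,e},{b,c,d},{b,c,f}}
  V12={{a,d},{a,d,e}} V14={{a},{a,b},{a,d},{a,e},{a,b,e},{a,d,e}} V15={{a},{a,b},{a,d},{a,e},{a,b,e},{a,d,e}} V23={{f},{b,f},{c,f},{b,c,f}} V24={{f},{a,d},{b,f},{c,f},{a,d,e},{b,c,f}} V25={{a,d},{b,c},{b,d},{b,f},{d,e},{a,d,e},{b,c,d},{b,c,f}} V34={{f},{b,f},{c,f},{b,c,f}} V35={{b,f},{b,c,f}} V45={{a},{a,b},{a,d},{a,e},{b,f},{a,b,e},{a,d,e},{b,c,f}}
  V124={{a,d},{a,d,e}} V125={{a,d},{a,d,e}} V145={{a},{a,b},{a,d},{a,e},{a,b,e},{a,d,e}} V234={{f},{b,f},{c,f},{b,c,f}} V235={{b,f},{b,c,f}} V245={{a,d},{b,f},{a,d,e},{b,c,f}} V345={{b,f},{b,c,f}}
  V1245={{a,d},{a,d,e}} V2345={{b,f},{b,c,f}}
components per intersection:
  V1: {{a},{a,b},{a,d},{a,e},{a,b,e},{a,d,e}}
  V2: {{c},{d},{f},{a,d},{b,c},{b,d},{b,f},{c,d},{c,f},{d,e},{a,d,e},{b,c,d},{b,c,f}}
  V3: {{f},{b,f},{c,f},{b,c,f}}
  V4: {{a},{a,b},{a,d},{a,e},{a,b,e},{a,d,e}} {{f},{b,f},{c,f},{b,c,f}}
  V5: {{a},{b},{e},{a,b},{a,d},{a,e},{b,c},{b,d},{b,e},{b,f},{d,e},{a,b,e},{a,d,e},{b,c,d},{b,c,f}}
  V12: {{a,d},{a,d,e}}
  V14: {{a},{a,b},{a,d},{a,e},{a,b,e},{a,d,e}}
  V15: {{a},{a,b},{a,d},{a,e},{a,b,e},{a,d,e}}
  V23: {{f},{b,f},{c,f},{b,c,f}}
  V24: {{f},{b,f},{c,f},{b,c,f}} {{a,d},{a,d,e}}
  V25: {{a,d},{d,e},{a,d,e}} {{b,c},{b,d},{b,f},{b,c,d},{b,c,f}}
  V34: {{f},{b,f},{c,f},{b,c,f}}
  V35: {{b,f},{b,c,f}}
  V45: {{a},{a,b},{a,d},{a,e},{a,b,e},{a,d,e}} {{b,f},{b,c,f}}
  V124: {{a,d},{a,d,e}}
  V125: {{a,d},{a,d,e}}
  V145: {{a},{a,b},{a,d},{a,e},{a,b,e},{a,d,e}}
  V234: {{f},{b,f},{c,f},{b,c,f}}
  V235: {{b,f},{b,c,f}}
  V245: {{a,d},{a,d,e}} {{b,f},{b,c,f}}
  V345: {{b,f},{b,c,f}}
  V1245: {{a,d},{a,d,e}}
  V2345: {{b,f},{b,c,f}}
C dims 6,12,8,2; δ0: rk 5, SNF 1^5; δ1: rk 6, SNF 1^6; δ2: rk 2, SNF 1^2
degree 0: 6−5−0 = 1 → Ȟ^0 ≅ Z
degree 1: 12−6−5 = 1 → Ȟ^1 ≅ Z
degree 2: 8−2−6 = 0 → Ȟ^2 ≅ 0


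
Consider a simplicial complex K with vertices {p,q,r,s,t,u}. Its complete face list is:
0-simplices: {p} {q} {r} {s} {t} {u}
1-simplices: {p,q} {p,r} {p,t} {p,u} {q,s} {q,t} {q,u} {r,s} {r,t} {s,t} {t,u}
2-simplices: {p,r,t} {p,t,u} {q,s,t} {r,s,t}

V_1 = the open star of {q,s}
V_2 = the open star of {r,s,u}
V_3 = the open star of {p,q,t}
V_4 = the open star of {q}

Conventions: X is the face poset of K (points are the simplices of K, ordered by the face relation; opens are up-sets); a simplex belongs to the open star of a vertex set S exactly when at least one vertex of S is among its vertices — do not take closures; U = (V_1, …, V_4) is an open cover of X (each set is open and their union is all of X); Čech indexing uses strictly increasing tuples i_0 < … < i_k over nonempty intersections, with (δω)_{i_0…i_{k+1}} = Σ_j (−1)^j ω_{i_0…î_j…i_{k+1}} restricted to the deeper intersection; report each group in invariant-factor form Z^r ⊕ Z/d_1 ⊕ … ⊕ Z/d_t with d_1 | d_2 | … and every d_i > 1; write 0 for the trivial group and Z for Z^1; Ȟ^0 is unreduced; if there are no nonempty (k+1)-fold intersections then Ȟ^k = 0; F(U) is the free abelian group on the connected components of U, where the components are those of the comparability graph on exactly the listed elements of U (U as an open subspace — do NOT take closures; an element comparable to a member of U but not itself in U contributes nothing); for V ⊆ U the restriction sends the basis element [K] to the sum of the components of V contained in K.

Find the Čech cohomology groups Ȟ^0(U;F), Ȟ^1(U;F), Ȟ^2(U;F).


nonempty overlaps:
  V1={{q},{s},{p,q},{q,s},{q,t},{q,u},{r,s},{s,t},{q,s,t},{r,s,t}} V2={{r},{s},{u},{p,r},{p,u},{q,s},{q,u},{r,s},{r,t},{s,t},{t,u},{p,r,t},{p,t,u},{q,s,t},{r,s,t}} V3={{p},{q},{t},{p,q},{p,r},{p,t},{p,u},{q,s},{q,t},{q,u},{r,t},{s,t},{t,u},{p,r,t},{p,t,u},{q,s,t},{r,s,t}} V4={{q},{p,q},{q,s},{q,t},{q,u},{q,s,t}}
  V12={{s},{q,s},{q,u},{r,s},{s,t},{q,s,t},{r,s,t}} V13={{q},{p,q},{q,s},{q,t},{q,u},{s,t},{q,s,t},{r,s,t}} V14={{q},{p,q},{q,s},{q,t},{q,u},{q,s,t}} V23={{p,r},{p,u},{q,s},{q,u},{r,t},{s,t},{t,u},{p,r,t},{p,t,u},{q,s,t},{r,s,t}} V24={{q,s},{q,u},{q,s,t}} V34={{q},{p,q},{q,s},{q,t},{q,u},{q,s,t}}
  V123={{q,s},{q,u},{s,t},{q,s,t},{r,s,t}} V124={{q,s},{q,u},{q,s,t}} V134={{q},{p,q},{q,s},{q,t},{q,u},{q,s,t}} V234={{q,s},{q,u},{q,s,t}}
  V1234={{q,s},{q,u},{q,s,t}}
components per intersection:
  V1: {{q},{s},{p,q},{q,s},{q,t},{q,u},{r,s},{s,t},{q,s,t},{r,s,t}}
  V2: {{r},{s},{p,r},{q,s},{r,s},{r,t},{s,t},{p,r,t},{q,s,t},{r,s,t}} {{u},{p,u},{q,u},{t,u},{p,t,u}}
  V3: {{p},{q},{t},{p,q},{p,r},{p,t},{p,u},{q,s},{q,t},{q,u},{r,t},{s,t},{t,u},{p,r,t},{p,t,u},{q,s,t},{r,s,t}}
  V4: {{q},{p,q},{q,s},{q,t},{q,u},{q,s,t}}
  V12: {{s},{q,s},{r,s},{s,t},{q,s,t},{r,s,t}} {{q,u}}
  V13: {{q},{p,q},{q,s},{q,t},{q,u},{s,t},{q,s,t},{r,s,t}}
  V14: {{q},{p,q},{q,s},{q,t},{q,u},{q,s,t}}
  V23: {{p,r},{q,s},{r,t},{s,t},{p,r,t},{q,s,t},{r,s,t}} {{p,u},{t,u},{p,t,u}} {{q,u}}
  V24: {{q,s},{q,s,t}} {{q,u}}
  V34: {{q},{p,q},{q,s},{q,t},{q,u},{q,s,t}}
  V123: {{q,s},{s,t},{q,s,t},{r,s,t}} {{q,u}}
  V124: {{q,s},{q,s,t}} {{q,u}}
  V134: {{q},{p,q},{q,s},{q,t},{q,u},{q,s,t}}
  V234: {{q,s},{q,s,t}} {{q,u}}
  V1234: {{q,s},{q,s,t}} {{q,u}}
C dims 5,10,7,2; δ0: rk 4, SNF 1^4; δ1: rk 5, SNF 1^5; δ2: rk 2, SNF 1^2
degree 0: 5−4−0 = 1 → Ȟ^0 ≅ Z
degree 1: 10−5−4 = 1 → Ȟ^1 ≅ Z
degree 2: 7−2−5 = 0 → Ȟ^2 ≅ 0

Ȟ^0 = Z, Ȟ^1 = Z, Ȟ^2 = 0


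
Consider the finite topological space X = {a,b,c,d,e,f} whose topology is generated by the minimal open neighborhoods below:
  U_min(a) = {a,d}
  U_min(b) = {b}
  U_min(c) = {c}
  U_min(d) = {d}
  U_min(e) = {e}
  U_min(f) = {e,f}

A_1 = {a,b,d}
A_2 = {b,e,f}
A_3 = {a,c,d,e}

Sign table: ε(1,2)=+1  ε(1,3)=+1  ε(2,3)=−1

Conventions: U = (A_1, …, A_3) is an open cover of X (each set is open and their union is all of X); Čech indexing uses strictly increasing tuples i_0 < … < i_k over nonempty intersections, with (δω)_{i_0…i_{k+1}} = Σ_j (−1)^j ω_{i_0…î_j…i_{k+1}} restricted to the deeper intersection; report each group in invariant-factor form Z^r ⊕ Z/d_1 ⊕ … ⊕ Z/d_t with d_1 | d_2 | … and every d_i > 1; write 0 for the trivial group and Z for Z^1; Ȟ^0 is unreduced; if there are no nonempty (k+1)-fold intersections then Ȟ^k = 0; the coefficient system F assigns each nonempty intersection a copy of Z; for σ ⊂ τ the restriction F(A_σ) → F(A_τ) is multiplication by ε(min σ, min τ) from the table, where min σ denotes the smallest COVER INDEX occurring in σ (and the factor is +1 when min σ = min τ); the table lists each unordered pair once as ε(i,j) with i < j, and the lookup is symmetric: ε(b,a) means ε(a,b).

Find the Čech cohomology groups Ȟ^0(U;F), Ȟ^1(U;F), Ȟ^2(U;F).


nerve simplices:
  A12={b} A13={a,d} A23={e}
C dims 3,3; δ0: rk 3, SNF 1^2·2
degree 0: 3−3−0 = 0 → Ȟ^0 ≅ 0
degree 1: 3−0−3 = 0 plus torsion [2] → Ȟ^1 ≅ Z/2
degree 2: 0−0−0 = 0 → Ȟ^2 ≅ 0

Ȟ^0(U;F) ≅ 0, Ȟ^1(U;F) ≅ Z/2 and Ȟ^2(U;F) ≅ 0


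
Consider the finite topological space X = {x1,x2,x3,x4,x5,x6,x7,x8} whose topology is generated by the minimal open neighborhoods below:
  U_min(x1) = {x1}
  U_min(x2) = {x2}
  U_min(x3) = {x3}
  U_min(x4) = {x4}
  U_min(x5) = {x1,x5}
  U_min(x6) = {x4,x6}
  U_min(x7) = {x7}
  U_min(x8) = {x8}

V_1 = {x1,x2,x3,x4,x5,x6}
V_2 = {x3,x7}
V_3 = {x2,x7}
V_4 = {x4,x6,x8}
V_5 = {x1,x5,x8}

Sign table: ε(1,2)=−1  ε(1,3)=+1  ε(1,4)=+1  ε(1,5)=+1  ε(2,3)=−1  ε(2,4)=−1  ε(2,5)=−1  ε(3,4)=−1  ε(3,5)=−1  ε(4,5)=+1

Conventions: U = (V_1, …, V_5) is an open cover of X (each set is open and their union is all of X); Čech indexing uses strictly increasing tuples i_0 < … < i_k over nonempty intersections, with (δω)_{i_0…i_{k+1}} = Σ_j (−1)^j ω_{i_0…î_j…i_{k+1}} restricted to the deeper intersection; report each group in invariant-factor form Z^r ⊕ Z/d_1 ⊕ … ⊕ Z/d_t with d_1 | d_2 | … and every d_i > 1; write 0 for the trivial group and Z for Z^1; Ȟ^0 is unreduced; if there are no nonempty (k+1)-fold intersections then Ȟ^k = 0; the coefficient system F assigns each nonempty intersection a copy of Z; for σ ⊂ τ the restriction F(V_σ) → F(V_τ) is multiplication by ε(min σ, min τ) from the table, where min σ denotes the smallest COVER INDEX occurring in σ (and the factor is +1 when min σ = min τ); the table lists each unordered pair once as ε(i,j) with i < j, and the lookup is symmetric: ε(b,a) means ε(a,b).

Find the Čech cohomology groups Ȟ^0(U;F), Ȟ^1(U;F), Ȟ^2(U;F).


cover nerve:
  V12={x3} V13={x2} V14={x4,x6} V15={x1,x5} V23={x7} V45={x8}
C dims 5,6; δ0: rk 4, SNF 1^4
Ȟ^0: (5−4)−0=1 ⇒ Z
Ȟ^1: (6−0)−4=2 ⇒ Z^2
Ȟ^2: (0−0)−0=0 ⇒ 0

Ȟ^0 ≅ Z, Ȟ^1 ≅ Z^2 and Ȟ^2 ≅ 0


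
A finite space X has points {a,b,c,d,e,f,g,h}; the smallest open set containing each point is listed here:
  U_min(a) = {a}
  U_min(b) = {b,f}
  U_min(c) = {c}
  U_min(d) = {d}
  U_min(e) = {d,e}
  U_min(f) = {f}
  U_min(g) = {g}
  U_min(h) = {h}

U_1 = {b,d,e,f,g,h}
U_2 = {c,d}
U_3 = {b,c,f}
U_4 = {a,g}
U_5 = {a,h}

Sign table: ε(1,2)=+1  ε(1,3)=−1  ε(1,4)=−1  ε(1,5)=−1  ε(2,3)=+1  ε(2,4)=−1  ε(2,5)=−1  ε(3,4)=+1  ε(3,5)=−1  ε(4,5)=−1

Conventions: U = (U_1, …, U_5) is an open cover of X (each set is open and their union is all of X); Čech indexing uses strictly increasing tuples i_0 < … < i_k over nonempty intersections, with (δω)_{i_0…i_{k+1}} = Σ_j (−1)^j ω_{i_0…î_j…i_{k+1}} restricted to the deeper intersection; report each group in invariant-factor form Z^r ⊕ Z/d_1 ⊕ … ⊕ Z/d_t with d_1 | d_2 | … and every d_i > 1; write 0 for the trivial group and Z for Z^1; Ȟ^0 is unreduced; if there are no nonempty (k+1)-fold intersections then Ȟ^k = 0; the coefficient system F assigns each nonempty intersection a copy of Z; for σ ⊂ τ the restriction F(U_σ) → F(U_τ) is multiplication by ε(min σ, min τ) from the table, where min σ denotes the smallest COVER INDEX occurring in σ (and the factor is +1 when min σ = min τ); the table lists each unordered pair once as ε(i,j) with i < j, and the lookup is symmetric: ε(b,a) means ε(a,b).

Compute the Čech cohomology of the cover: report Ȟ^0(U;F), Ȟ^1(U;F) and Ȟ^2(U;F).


nerve simplices:
  U12={d} U13={b,f} U14={g} U15={h} U23={c} U45={a}
C dims 5,6; δ0: rk 5, SNF 1^4·2
degree 0: 5−5−0 = 0 → Ȟ^0 ≅ 0
degree 1: 6−0−5 = 1 plus torsion [2] → Ȟ^1 ≅ Z ⊕ Z/2
degree 2: 0−0−0 = 0 → Ȟ^2 ≅ 0

Ȟ^0(U;F) ≅ 0; Ȟ^1(U;F) ≅ Z ⊕ Z/2; Ȟ^2(U;F) ≅ 0


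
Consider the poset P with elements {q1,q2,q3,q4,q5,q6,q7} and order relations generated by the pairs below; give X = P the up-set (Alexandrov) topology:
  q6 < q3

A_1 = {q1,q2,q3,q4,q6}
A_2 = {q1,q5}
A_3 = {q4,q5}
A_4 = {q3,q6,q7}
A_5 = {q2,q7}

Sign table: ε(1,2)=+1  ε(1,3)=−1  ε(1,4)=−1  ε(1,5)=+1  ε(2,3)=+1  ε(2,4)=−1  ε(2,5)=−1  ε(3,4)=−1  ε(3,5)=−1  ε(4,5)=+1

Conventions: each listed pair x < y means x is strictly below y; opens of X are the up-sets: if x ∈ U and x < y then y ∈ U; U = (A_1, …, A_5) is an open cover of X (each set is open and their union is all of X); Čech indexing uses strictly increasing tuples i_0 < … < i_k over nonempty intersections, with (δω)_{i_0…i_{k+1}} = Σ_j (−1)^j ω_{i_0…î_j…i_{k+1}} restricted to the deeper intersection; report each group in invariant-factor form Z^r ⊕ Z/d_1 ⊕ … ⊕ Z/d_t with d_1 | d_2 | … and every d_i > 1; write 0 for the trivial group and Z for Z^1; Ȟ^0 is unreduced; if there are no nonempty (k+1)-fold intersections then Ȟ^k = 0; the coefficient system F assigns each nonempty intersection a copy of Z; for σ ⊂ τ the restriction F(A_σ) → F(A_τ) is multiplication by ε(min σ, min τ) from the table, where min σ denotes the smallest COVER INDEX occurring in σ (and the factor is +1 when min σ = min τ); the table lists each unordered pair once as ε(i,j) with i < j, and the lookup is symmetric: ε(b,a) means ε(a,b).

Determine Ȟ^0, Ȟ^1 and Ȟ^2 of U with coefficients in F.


cover nerve:
  A12={q1} A13={q4} A14={q3,q6} A15={q2} A23={q5} A45={q7}
C dims 5,6; δ0: rk 5, SNF 1^4·2
Ȟ^0: (5−5)−0=0 ⇒ 0
Ȟ^1: (6−0)−5=1 plus torsion [2] ⇒ Z ⊕ Z/2
Ȟ^2: (0−0)−0=0 ⇒ 0

Ȟ^0(U;F) ≅ 0, Ȟ^1(U;F) ≅ Z ⊕ Z/2, Ȟ^2(U;F) ≅ 0


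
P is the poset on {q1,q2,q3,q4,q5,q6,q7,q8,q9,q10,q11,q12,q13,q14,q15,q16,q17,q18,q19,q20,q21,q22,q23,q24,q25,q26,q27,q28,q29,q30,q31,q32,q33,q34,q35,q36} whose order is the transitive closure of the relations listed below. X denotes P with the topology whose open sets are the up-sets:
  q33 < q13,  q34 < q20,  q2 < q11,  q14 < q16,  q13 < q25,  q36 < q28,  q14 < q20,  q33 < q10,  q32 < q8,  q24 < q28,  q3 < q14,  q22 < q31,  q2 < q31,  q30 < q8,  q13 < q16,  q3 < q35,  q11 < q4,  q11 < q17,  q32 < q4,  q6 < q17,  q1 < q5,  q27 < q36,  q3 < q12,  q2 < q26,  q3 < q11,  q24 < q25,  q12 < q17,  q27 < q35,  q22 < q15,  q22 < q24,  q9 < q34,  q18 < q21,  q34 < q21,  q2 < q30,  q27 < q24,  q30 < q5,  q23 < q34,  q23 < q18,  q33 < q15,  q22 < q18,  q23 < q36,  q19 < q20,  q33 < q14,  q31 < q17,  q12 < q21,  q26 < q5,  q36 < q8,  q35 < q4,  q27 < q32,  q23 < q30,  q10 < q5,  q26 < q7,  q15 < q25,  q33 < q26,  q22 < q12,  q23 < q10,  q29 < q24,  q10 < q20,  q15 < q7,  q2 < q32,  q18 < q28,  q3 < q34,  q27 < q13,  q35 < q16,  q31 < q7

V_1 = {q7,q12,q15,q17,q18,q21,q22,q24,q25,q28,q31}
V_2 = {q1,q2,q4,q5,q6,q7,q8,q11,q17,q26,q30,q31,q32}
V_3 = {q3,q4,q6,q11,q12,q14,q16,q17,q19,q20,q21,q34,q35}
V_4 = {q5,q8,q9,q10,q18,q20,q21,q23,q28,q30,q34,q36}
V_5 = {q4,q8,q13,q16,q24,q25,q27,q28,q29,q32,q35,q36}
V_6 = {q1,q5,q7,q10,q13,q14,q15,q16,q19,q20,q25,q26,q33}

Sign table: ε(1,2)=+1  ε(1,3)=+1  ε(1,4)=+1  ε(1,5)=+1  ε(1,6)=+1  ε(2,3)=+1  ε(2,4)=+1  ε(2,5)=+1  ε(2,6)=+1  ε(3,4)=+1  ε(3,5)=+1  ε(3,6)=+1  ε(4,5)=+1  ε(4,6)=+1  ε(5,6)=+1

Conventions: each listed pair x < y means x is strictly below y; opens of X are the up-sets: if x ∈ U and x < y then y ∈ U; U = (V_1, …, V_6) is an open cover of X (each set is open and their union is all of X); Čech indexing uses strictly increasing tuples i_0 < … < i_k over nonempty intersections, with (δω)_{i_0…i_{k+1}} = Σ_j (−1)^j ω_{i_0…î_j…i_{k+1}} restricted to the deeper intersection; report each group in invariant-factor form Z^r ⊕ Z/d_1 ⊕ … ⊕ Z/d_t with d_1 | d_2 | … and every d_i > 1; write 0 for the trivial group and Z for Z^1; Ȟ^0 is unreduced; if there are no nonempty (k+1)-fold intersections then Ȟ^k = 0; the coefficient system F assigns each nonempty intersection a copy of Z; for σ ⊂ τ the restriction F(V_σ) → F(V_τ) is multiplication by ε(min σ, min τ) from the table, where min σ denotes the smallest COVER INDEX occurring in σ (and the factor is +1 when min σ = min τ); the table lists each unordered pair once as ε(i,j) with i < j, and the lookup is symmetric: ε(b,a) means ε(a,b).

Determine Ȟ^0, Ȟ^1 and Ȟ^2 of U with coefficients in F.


cover nerve:
  V12={q7,q17,q31} V13={q12,q17,q21} V14={q18,q21,q28} V15={q24,q25,q28} V16={q7,q15,q25} V23={q4,q6,q11,q17} V24={q5,q8,q30} V25={q4,q8,q32} V26={q1,q5,q7,q26} V34={q20,q21,q34} V35={q4,q16,q35} V36={q14,q16,q19,q20} V45={q8,q28,q36} V46={q5,q10,q20} V56={q13,q16,q25}
  V123={q17} V126={q7} V134={q21} V145={q28} V156={q25} V235={q4} V245={q8} V246={q5} V346={q20} V356={q16}
C dims 6,15,10; δ0: rk 5, SNF 1^5; δ1: rk 10, SNF 1^9·2
Ȟ^0: (6−5)−0=1 ⇒ Z
Ȟ^1: (15−10)−5=0 ⇒ 0
Ȟ^2: (10−0)−10=0 plus torsion [2] ⇒ Z/2

Ȟ^0 ≅ Z,  Ȟ^1 ≅ 0,  Ȟ^2 ≅ Z/2


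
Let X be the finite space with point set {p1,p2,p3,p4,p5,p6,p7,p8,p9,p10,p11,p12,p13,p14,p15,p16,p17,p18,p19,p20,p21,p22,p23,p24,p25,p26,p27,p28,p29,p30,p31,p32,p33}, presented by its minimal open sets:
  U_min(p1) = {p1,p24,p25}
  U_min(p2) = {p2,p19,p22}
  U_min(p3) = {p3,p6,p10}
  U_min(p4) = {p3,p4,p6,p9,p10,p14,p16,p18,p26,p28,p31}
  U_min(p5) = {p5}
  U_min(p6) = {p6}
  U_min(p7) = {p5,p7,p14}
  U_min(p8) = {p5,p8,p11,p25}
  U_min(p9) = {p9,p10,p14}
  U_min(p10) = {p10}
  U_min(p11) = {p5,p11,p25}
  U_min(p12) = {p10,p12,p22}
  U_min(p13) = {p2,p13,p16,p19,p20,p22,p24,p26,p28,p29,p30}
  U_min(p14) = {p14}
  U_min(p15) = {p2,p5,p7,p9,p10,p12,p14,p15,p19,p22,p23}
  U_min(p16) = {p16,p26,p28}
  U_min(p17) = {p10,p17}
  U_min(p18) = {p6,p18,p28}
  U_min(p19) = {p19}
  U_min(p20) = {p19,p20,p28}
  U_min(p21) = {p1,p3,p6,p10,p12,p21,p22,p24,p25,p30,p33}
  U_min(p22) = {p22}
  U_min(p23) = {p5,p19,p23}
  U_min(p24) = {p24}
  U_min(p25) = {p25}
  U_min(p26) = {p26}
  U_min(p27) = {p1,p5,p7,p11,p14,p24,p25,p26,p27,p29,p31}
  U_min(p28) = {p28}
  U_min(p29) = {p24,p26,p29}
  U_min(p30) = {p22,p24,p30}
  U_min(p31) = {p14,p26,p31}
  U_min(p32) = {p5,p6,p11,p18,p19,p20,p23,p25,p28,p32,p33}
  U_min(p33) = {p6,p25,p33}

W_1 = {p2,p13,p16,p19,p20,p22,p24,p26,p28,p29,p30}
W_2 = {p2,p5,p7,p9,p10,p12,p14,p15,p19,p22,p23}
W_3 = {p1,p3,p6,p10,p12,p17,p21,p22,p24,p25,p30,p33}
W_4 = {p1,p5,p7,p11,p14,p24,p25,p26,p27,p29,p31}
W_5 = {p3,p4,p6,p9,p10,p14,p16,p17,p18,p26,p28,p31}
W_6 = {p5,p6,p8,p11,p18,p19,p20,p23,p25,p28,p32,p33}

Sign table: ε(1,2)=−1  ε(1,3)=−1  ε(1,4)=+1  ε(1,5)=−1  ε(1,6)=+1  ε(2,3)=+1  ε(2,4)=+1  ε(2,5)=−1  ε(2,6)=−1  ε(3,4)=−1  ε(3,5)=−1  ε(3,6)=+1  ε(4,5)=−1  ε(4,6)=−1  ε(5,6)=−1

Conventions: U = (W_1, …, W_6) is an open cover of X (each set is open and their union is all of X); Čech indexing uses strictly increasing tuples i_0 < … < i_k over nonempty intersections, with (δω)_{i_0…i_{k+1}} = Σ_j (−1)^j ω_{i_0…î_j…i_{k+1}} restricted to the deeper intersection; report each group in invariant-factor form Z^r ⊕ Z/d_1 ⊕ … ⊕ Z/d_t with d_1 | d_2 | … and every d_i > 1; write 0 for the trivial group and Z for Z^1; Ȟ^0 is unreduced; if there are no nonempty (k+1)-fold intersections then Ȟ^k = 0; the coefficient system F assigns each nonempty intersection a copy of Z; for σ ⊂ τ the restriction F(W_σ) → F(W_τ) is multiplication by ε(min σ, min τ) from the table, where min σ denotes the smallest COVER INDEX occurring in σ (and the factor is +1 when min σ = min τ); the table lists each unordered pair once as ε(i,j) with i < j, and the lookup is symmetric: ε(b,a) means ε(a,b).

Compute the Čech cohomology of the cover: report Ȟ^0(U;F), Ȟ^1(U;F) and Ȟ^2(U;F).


Ȟ^0(U;F) ≅ 0, Ȟ^1(U;F) ≅ Z/2 and Ȟ^2(U;F) ≅ Z

nonempty overlaps:
  W12={p2,p19,p22} W13={p22,p24,p30} W14={p24,p26,p29} W15={p16,p26,p28} W16={p19,p20,p28} W23={p10,p12,p22} W24={p5,p7,p14} W25={p9,p10,p14} W26={p5,p19,p23} W34={p1,p24,p25} W35={p3,p6,p10,p17} W36={p6,p25,p33} W45={p14,p26,p31} W46={p5,p11,p25} W56={p6,p18,p28}
  W123={p22} W126={p19} W134={p24} W145={p26} W156={p28} W235={p10} W245={p14} W246={p5} W346={p25} W356={p6}
C dims 6,15,10; δ0: rk 6, SNF 1^5·2; δ1: rk 9, SNF 1^9
degree 0: 6−6−0 = 0 → Ȟ^0 ≅ 0
degree 1: 15−9−6 = 0 plus torsion [2] → Ȟ^1 ≅ Z/2
degree 2: 10−0−9 = 1 → Ȟ^2 ≅ Z
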